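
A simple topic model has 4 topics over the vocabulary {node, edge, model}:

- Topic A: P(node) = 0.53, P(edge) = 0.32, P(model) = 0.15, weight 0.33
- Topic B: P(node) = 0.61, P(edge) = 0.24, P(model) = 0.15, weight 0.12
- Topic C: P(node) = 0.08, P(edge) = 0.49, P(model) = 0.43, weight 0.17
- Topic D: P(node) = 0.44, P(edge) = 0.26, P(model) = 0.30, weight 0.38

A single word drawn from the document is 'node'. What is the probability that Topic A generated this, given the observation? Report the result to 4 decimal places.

By Bayes' theorem, P(k | x) = π_k f_k(x) / Σ_j π_j f_j(x).
Component likelihoods at x = 'node':
  L_A = P(node | comp) = 0.53
  L_B = P(node | comp) = 0.61
  L_C = P(node | comp) = 0.08
  L_D = P(node | comp) = 0.44
Weight by the priors:
  π_A·L_A = 0.33 × 0.53 = 0.1749
  π_B·L_B = 0.12 × 0.61 = 0.0732
  π_C·L_C = 0.17 × 0.08 = 0.0136
  π_D·L_D = 0.38 × 0.44 = 0.1672
Normaliser: 0.1749 + 0.0732 + 0.0136 + 0.1672 = 0.4289
P(Topic A | x) ≈ 0.4078

0.4078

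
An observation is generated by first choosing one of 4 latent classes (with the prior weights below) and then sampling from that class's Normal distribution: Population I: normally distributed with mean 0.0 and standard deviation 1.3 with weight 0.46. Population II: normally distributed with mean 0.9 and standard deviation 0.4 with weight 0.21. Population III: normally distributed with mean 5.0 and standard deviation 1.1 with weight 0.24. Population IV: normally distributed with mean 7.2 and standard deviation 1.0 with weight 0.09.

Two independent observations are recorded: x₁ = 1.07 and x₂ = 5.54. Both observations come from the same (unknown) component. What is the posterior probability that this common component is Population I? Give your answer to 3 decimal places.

0.069

By Bayes' theorem, P(k | x) = w_k f_k(x) / Σ_j w_j f_j(x).
Since both observations come from the same component, the likelihood for component k is f_k(x₁)·f_k(x₂).
  f_I = [(1/(1.3·√(2π)))·exp(−(1.07−0.0)²/(2·1.3²)) = 0.306879·exp(-0.33873) = 0.218705] × [3.49477e-05] = 7.64324e-06
  f_II = [(1/(0.4·√(2π)))·exp(−(1.07−0.9)²/(2·0.4²)) = 0.997356·exp(-0.09031) = 0.91123] × [6.0189e-30] = 5.4846e-30
  f_III = [(1/(1.1·√(2π)))·exp(−(1.07−5.0)²/(2·1.1²)) = 0.362675·exp(-6.38219) = 0.000613433] × [0.321504] = 0.000197221
  f_IV = [(1/(1.0·√(2π)))·exp(−(1.07−7.2)²/(2·1.0²)) = 0.398942·exp(-18.78845) = 2.76179e-09] × [0.100586] = 2.77798e-10
Weight by the priors:
  w_I·f_I = 0.46 × 7.64324e-06 = 3.51589e-06
  w_II·f_II = 0.21 × 5.4846e-30 = 1.15177e-30
  w_III·f_III = 0.24 × 0.000197221 = 4.73331e-05
  w_IV·f_IV = 0.09 × 2.77798e-10 = 2.50018e-11
Marginal: 3.51589e-06 + 1.15177e-30 + 4.73331e-05 + 2.50018e-11 = 5.08491e-05
P(Population I | data) ≈ 0.069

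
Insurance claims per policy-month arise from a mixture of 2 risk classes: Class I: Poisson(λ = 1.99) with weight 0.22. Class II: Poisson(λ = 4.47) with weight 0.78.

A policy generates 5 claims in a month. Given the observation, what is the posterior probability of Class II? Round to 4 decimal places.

0.9444

The responsibility of component k is w_k f_k(x) divided by Σ_j w_j f_j(x).
Component likelihoods at x = 5 claims:
  f_I = e^(−1.99)·1.99^5/5! = 0.0355499
  f_II = e^(−4.47)·4.47^5/5! = 0.170239
Multiply by the mixture weights:
  w_I·f_I = 0.22 × 0.0355499 = 0.00782097
  w_II·f_II = 0.78 × 0.170239 = 0.132787
Sum: 0.00782097 + 0.132787 = 0.140608
P(Class II | x) ≈ 0.9444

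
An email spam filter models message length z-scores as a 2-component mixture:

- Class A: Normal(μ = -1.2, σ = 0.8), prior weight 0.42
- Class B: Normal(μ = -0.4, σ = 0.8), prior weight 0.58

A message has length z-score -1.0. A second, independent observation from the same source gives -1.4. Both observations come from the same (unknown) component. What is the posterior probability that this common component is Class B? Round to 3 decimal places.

0.337

By Bayes' theorem, P(k | x) = P(Z=k) f_k(x) / Σ_j P(Z=j) f_j(x).
Since both observations come from the same component, the likelihood for component k is f_k(x₁)·f_k(x₂).
  p_A = [0.483335] × [0.483335] = 0.233613
  p_B = [0.376422] × [0.228311] = 0.0859414
Weight by the priors:
  P(Z=A)·p_A = 0.42 × 0.233613 = 0.0981174
  P(Z=B)·p_B = 0.58 × 0.0859414 = 0.049846
Denominator: 0.0981174 + 0.049846 = 0.147963
P(Class B | data) ≈ 0.337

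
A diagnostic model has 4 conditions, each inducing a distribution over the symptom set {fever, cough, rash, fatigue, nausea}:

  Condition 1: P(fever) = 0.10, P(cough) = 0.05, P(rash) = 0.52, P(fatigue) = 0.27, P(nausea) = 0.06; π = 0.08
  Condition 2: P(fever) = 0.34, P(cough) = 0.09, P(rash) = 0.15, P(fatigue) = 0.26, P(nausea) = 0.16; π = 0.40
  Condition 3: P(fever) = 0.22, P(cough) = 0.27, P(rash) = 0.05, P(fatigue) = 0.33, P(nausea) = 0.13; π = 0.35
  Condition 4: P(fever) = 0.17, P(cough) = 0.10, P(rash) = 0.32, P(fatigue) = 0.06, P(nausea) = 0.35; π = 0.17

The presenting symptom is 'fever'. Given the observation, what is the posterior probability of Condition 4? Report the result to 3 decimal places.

0.116

Apply Bayes' rule: the posterior for each component is proportional to its prior times its likelihood at x.
Categorical probabilities:
  L_1 = 0.1
  L_2 = 0.34
  L_3 = 0.22
  L_4 = 0.17
Multiply by the mixture weights:
  w_1·L_1 = 0.08 × 0.1 = 0.008
  w_2·L_2 = 0.40 × 0.34 = 0.136
  w_3·L_3 = 0.35 × 0.22 = 0.077
  w_4·L_4 = 0.17 × 0.17 = 0.0289
Marginal: 0.008 + 0.136 + 0.077 + 0.0289 = 0.2499
P(Condition 4 | 'fever') ≈ 0.116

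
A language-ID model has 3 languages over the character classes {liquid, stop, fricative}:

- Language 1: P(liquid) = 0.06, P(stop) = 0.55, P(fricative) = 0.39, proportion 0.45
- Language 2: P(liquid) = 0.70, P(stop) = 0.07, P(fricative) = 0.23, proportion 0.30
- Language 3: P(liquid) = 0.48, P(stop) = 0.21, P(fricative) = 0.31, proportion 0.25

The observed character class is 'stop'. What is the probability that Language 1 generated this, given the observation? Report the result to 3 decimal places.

Apply Bayes' rule: the posterior for each component is proportional to its prior times its likelihood at x.
Component likelihoods at x = 'stop':
  f_1 = P(stop | comp) = 0.55
  f_2 = P(stop | comp) = 0.07
  f_3 = P(stop | comp) = 0.21
Weight by the priors:
  P(Z=1)·f_1 = 0.45 × 0.55 = 0.2475
  P(Z=2)·f_2 = 0.30 × 0.07 = 0.021
  P(Z=3)·f_3 = 0.25 × 0.21 = 0.0525
Normaliser: 0.2475 + 0.021 + 0.0525 = 0.321
P(Language 1 | x) = 0.2475 / 0.321 ≈ 0.771

0.771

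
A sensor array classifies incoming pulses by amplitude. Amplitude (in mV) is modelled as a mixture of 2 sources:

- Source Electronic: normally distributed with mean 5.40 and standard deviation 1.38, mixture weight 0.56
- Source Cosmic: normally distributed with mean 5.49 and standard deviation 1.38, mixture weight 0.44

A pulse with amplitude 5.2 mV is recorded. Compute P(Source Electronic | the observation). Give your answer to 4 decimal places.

P(component k | x) = π_k·f_k(x) / marginal(x), where marginal(x) = Σ_j π_j·f_j(x).
Normal densities:
  f_Electronic = (1/(1.38·√(2π)))·exp(−(5.2−5.40)²/(2·1.38²)) = 0.289089·exp(-0.01050) = 0.286068
  f_Cosmic = (1/(1.38·√(2π)))·exp(−(5.2−5.49)²/(2·1.38²)) = 0.289089·exp(-0.02208) = 0.282775
Multiply by the mixture weights:
  π_Electronic·f_Electronic = 0.56 × 0.286068 = 0.160198
  π_Cosmic·f_Cosmic = 0.44 × 0.282775 = 0.124421
Normaliser: 0.160198 + 0.124421 = 0.28462
P(Source Electronic | data) = 0.160198 / 0.28462 ≈ 0.5629

0.5629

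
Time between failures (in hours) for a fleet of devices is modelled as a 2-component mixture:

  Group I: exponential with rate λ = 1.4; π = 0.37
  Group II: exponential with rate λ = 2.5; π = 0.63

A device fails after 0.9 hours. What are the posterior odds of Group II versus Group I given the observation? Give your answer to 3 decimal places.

Since P(k|x) ∝ π_k f_k(x), the posterior odds are π_i f_i(x) / (π_j f_j(x)).
Evaluate each component's likelihood at the observed value:
  p_I = 0.397116
  p_II = 0.263498
0.166004 / 0.146933 ≈ 1.130

1.130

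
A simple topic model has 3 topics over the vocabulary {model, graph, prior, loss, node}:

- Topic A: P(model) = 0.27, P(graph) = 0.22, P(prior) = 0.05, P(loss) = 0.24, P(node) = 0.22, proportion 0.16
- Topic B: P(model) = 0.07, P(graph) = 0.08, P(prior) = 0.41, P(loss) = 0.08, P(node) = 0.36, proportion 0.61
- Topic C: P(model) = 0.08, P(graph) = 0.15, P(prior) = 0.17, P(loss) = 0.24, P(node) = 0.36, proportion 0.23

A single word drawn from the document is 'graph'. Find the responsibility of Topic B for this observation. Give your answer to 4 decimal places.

0.4118

The responsibility of component k is π_k f_k(x) divided by Σ_j π_j f_j(x).
Categorical probabilities:
  L_A = P(graph | comp) = 0.22
  L_B = P(graph | comp) = 0.08
  L_C = P(graph | comp) = 0.15
Weight by the priors:
  π_A·L_A = 0.16 × 0.22 = 0.0352
  π_B·L_B = 0.61 × 0.08 = 0.0488
  π_C·L_C = 0.23 × 0.15 = 0.0345
Evidence: 0.0352 + 0.0488 + 0.0345 = 0.1185
So the posterior for Topic B is 0.0488 / 0.1185 ≈ 0.4118.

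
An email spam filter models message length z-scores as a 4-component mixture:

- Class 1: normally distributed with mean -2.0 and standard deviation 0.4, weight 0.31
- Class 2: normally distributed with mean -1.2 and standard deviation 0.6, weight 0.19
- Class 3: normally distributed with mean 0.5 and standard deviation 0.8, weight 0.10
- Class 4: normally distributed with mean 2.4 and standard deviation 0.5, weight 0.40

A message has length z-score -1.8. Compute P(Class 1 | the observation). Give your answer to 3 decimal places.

The responsibility of component k is π_k f_k(x) divided by Σ_j π_j f_j(x).
Normal densities:
  p_1 = (1/(0.4·√(2π)))·exp(−(-1.8−-2.0)²/(2·0.4²)) = 0.997356·exp(-0.12500) = 0.880163
  p_2 = (1/(0.6·√(2π)))·exp(−(-1.8−-1.2)²/(2·0.6²)) = 0.664904·exp(-0.50000) = 0.403285
  p_3 = (1/(0.8·√(2π)))·exp(−(-1.8−0.5)²/(2·0.8²)) = 0.498678·exp(-4.13281) = 0.00799765
  p_4 = (1/(0.5·√(2π)))·exp(−(-1.8−2.4)²/(2·0.5²)) = 0.797885·exp(-35.28000) = 3.80216e-16
Weight by the priors:
  π_1·p_1 = 0.31 × 0.880163 = 0.272851
  π_2·p_2 = 0.19 × 0.403285 = 0.0766241
  π_3·p_3 = 0.10 × 0.00799765 = 0.000799765
  π_4·p_4 = 0.40 × 3.80216e-16 = 1.52087e-16
Evidence: 0.272851 + 0.0766241 + 0.000799765 + 1.52087e-16 = 0.350274
P(Class 1 | data) ≈ 0.779

0.779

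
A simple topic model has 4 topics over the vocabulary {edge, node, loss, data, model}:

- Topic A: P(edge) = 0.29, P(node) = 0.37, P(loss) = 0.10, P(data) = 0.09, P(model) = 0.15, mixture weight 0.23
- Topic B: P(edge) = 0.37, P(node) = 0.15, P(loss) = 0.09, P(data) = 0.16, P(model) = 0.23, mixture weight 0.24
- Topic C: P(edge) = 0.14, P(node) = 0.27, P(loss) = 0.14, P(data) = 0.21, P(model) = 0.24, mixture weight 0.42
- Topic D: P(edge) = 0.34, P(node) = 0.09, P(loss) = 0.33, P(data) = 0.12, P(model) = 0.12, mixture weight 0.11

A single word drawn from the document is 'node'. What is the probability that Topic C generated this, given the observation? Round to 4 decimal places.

0.4640

The responsibility of component k is w_k f_k(x) divided by Σ_j w_j f_j(x).
Evaluate each component's likelihood at the observed value:
  L_A = 0.37
  L_B = 0.15
  L_C = 0.27
  L_D = 0.09
Multiply by the mixture weights:
  w_A·L_A = 0.23 × 0.37 = 0.0851
  w_B·L_B = 0.24 × 0.15 = 0.036
  w_C·L_C = 0.42 × 0.27 = 0.1134
  w_D·L_D = 0.11 × 0.09 = 0.0099
Sum: 0.0851 + 0.036 + 0.1134 + 0.0099 = 0.2444
Responsibility of Topic C: 0.1134 / 0.2444 ≈ 0.4640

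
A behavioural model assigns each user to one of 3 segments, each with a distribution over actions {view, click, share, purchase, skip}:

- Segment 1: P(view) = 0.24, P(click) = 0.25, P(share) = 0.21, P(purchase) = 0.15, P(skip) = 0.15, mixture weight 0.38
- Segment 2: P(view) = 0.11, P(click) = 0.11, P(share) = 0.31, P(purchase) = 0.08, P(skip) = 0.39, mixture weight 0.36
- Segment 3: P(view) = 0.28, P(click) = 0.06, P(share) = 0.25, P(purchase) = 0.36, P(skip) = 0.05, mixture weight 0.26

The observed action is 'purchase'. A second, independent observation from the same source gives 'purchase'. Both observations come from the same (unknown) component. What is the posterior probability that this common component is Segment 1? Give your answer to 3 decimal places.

Apply Bayes' rule: the posterior for each component is proportional to its prior times its likelihood at x.
Since both observations come from the same component, the likelihood for component k is f_k(x₁)·f_k(x₂).
  p_1 = [P(purchase | comp) = 0.15] × [0.15] = 0.0225
  p_2 = [P(purchase | comp) = 0.08] × [0.08] = 0.0064
  p_3 = [P(purchase | comp) = 0.36] × [0.36] = 0.1296
Unnormalised posteriors:
  P(Z=1)·p_1 = 0.38 × 0.0225 = 0.00855
  P(Z=2)·p_2 = 0.36 × 0.0064 = 0.002304
  P(Z=3)·p_3 = 0.26 × 0.1296 = 0.033696
Denominator: 0.00855 + 0.002304 + 0.033696 = 0.04455
P(Segment 1 | x₁, x₂) = 0.00855 / 0.04455 ≈ 0.192

0.192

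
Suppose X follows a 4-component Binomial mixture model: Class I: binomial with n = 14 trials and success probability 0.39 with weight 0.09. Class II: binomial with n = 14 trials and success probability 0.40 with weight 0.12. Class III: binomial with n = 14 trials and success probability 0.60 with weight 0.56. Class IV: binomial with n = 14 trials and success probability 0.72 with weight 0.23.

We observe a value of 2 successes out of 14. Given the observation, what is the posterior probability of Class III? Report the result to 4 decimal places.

0.0415

Posterior ∝ prior × likelihood, so P(k | x) ∝ P(Z=k) f_k(x); normalise over all components.
Component likelihoods at x = 2 successes out of 14:
  L_I = 0.0367391
  L_II = 0.031694
  L_III = 0.000549622
  L_IV = 1.09548e-05
Prior × likelihood for each component:
  P(Z=I)·L_I = 0.09 × 0.0367391 = 0.00330652
  P(Z=II)·L_II = 0.12 × 0.031694 = 0.00380327
  P(Z=III)·L_III = 0.56 × 0.000549622 = 0.000307788
  P(Z=IV)·L_IV = 0.23 × 1.09548e-05 = 2.51959e-06
Normaliser: 0.00330652 + 0.00380327 + 0.000307788 + 2.51959e-06 = 0.0074201
P(Class III | 2 successes out of 14) = 0.000307788 / 0.0074201 ≈ 0.0415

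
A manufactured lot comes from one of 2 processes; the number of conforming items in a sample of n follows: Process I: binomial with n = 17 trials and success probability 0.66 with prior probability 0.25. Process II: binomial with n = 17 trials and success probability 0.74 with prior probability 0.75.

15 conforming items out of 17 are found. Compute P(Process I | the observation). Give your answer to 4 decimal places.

0.0929

The responsibility of component k is P(Z=k) f_k(x) divided by Σ_j P(Z=j) f_j(x).
Component likelihoods at x = 15 conforming items out of 17:
  p_I = 0.0308785
  p_II = 0.100453
Weight by the priors:
  P(Z=I)·p_I = 0.25 × 0.0308785 = 0.00771962
  P(Z=II)·p_II = 0.75 × 0.100453 = 0.0753395
Evidence: 0.00771962 + 0.0753395 = 0.0830591
P(Process I | x) ≈ 0.0929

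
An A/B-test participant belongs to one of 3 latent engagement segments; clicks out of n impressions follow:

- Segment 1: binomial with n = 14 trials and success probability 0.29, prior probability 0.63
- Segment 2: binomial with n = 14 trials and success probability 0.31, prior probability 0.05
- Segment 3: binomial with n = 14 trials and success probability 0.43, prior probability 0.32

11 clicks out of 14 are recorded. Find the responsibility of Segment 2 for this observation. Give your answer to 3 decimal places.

Posterior ∝ prior × likelihood, so P(k | x) ∝ π_k f_k(x); normalise over all components.
Component likelihoods at x = 11 clicks out of 14:
  f_1 = C(14,11)·0.29^11·0.71^3 = 364·1.22005e-06·0.357911 = 0.000158948
  f_2 = C(14,11)·0.31^11·0.69^3 = 364·2.54085e-06·0.328509 = 0.000303828
  f_3 = C(14,11)·0.43^11·0.57^3 = 364·9.29294e-05·0.185193 = 0.00626439
Prior × likelihood for each component:
  π_1·f_1 = 0.63 × 0.000158948 = 0.000100137
  π_2·f_2 = 0.05 × 0.000303828 = 1.51914e-05
  π_3·f_3 = 0.32 × 0.00626439 = 0.00200461
Denominator: 0.000100137 + 1.51914e-05 + 0.00200461 = 0.00211993
So the posterior for Segment 2 is 1.51914e-05 / 0.00211993 ≈ 0.007.

0.007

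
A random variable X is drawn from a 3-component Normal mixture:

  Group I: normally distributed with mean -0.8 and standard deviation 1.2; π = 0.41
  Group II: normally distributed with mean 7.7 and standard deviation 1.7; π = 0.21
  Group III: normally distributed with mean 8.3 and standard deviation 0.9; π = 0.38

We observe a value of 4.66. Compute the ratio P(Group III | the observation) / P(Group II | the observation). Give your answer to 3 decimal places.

0.005

Only the two components matter; the odds are (P(Z=i) f_i(x)) / (P(Z=j) f_j(x)).
Normal densities:
  f_I = 1.06228e-05
  f_II = 0.0474319
  f_III = 0.000124358
4.72562e-05 / 0.00996071 ≈ 0.005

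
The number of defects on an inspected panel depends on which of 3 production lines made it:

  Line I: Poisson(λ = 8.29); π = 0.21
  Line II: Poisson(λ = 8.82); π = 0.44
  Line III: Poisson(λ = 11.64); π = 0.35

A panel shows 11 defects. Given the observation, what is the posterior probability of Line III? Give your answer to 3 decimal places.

0.416

P(component k | x) = w_k·f_k(x) / marginal(x), where marginal(x) = Σ_j w_j·f_j(x).
Poisson probabilities:
  f_I = 0.0799177
  f_II = 0.0930082
  f_III = 0.117257
Multiply by the mixture weights:
  w_I·f_I = 0.21 × 0.0799177 = 0.0167827
  w_II·f_II = 0.44 × 0.0930082 = 0.0409236
  w_III·f_III = 0.35 × 0.117257 = 0.04104
Evidence: 0.0167827 + 0.0409236 + 0.04104 = 0.0987463
Responsibility of Line III: 0.04104 / 0.0987463 ≈ 0.416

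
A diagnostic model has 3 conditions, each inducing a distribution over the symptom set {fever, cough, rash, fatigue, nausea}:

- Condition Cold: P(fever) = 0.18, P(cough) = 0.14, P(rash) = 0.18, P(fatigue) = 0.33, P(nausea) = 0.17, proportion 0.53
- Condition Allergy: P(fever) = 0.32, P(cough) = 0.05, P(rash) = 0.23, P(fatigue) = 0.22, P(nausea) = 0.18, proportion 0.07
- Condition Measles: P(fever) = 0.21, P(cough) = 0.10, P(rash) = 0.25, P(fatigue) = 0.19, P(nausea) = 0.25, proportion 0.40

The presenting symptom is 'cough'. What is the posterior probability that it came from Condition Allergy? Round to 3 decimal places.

P(component k | x) = π_k·f_k(x) / marginal(x), where marginal(x) = Σ_j π_j·f_j(x).
Categorical probabilities:
  p_Cold = 0.14
  p_Allergy = 0.05
  p_Measles = 0.1
Prior × likelihood for each component:
  π_Cold·p_Cold = 0.53 × 0.14 = 0.0742
  π_Allergy·p_Allergy = 0.07 × 0.05 = 0.0035
  π_Measles·p_Measles = 0.40 × 0.1 = 0.04
Sum: 0.0742 + 0.0035 + 0.04 = 0.1177
So the posterior for Condition Allergy is 0.0035 / 0.1177 ≈ 0.030.

0.030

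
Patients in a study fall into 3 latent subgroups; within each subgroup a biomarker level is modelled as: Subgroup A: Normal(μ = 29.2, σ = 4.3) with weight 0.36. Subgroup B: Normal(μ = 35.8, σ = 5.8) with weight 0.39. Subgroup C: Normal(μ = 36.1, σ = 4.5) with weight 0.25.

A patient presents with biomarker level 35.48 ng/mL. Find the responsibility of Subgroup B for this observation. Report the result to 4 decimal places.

The responsibility of component k is π_k f_k(x) divided by Σ_j π_j f_j(x).
Component likelihoods at x = 35.48 ng/mL:
  f_A = 0.0319356
  f_B = 0.0686785
  f_C = 0.0878164
Prior × likelihood for each component:
  π_A·f_A = 0.36 × 0.0319356 = 0.0114968
  π_B·f_B = 0.39 × 0.0686785 = 0.0267846
  π_C·f_C = 0.25 × 0.0878164 = 0.0219541
Denominator: 0.0114968 + 0.0267846 + 0.0219541 = 0.0602356
P(Subgroup B | x) ≈ 0.4447

0.4447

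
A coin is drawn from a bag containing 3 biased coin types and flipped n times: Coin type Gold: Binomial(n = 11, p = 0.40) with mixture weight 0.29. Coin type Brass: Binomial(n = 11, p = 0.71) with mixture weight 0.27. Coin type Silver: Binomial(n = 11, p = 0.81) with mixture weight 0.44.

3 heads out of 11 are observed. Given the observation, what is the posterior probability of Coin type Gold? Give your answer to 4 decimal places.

Apply Bayes' rule: the posterior for each component is proportional to its prior times its likelihood at x.
Binomial probabilities:
  f_Gold = C(11,3)·0.40^3·0.60^8 = 165·0.064·0.0167962 = 0.177367
  f_Brass = C(11,3)·0.71^3·0.29^8 = 165·0.357911·5.00246e-05 = 0.00295422
  f_Silver = C(11,3)·0.81^3·0.19^8 = 165·0.531441·1.69836e-06 = 0.000148925
Weight by the priors:
  P(Z=Gold)·f_Gold = 0.29 × 0.177367 = 0.0514366
  P(Z=Brass)·f_Brass = 0.27 × 0.00295422 = 0.00079764
  P(Z=Silver)·f_Silver = 0.44 × 0.000148925 = 6.5527e-05
Denominator: 0.0514366 + 0.00079764 + 6.5527e-05 = 0.0522997
P(Coin type Gold | the observation) = 0.0514366 / 0.0522997 ≈ 0.9835

0.9835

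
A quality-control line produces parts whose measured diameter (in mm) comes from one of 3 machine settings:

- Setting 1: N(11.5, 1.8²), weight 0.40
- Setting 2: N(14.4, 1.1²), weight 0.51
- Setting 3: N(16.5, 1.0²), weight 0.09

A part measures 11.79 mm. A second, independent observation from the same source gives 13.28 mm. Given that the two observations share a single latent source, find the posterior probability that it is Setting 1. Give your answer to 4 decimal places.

The responsibility of component k is P(Z=k) f_k(x) divided by Σ_j P(Z=j) f_j(x).
Since both observations come from the same component, the likelihood for component k is f_k(x₁)·f_k(x₂).
  p_1 = [(1/(1.8·√(2π)))·exp(−(11.79−11.5)²/(2·1.8²)) = 0.221635·exp(-0.01298) = 0.218777] × [0.135922] = 0.0297365
  p_2 = [(1/(1.1·√(2π)))·exp(−(11.79−14.4)²/(2·1.1²)) = 0.362675·exp(-2.81492) = 0.0217277] × [0.215974] = 0.00469263
  p_3 = [(1/(1.0·√(2π)))·exp(−(11.79−16.5)²/(2·1.0²)) = 0.398942·exp(-11.09205) = 6.07707e-06] × [0.00223584] = 1.35873e-08
Unnormalised posteriors:
  P(Z=1)·p_1 = 0.40 × 0.0297365 = 0.0118946
  P(Z=2)·p_2 = 0.51 × 0.00469263 = 0.00239324
  P(Z=3)·p_3 = 0.09 × 1.35873e-08 = 1.22286e-09
Normaliser: 0.0118946 + 0.00239324 + 1.22286e-09 = 0.0142879
So the posterior for Setting 1 is 0.0118946 / 0.0142879 ≈ 0.8325.

0.8325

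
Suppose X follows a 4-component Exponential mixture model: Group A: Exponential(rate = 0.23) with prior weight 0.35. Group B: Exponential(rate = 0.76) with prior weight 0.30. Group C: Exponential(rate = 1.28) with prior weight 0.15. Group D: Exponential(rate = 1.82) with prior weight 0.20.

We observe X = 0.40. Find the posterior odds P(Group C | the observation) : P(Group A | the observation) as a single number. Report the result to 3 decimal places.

Posterior odds = (π_i f_i(x)) / (π_j f_j(x)); the normalising sum cancels.
Exponential densities:
  L_A = 0.23·e^(−0.23·0.40) = 0.23·e^(−0.0920) = 0.209784
  L_B = 0.76·e^(−0.76·0.40) = 0.76·e^(−0.3040) = 0.560774
  L_C = 1.28·e^(−1.28·0.40) = 1.28·e^(−0.5120) = 0.767099
  L_D = 1.82·e^(−1.82·0.40) = 1.82·e^(−0.7280) = 0.87883
0.115065 / 0.0734245 ≈ 1.567

1.567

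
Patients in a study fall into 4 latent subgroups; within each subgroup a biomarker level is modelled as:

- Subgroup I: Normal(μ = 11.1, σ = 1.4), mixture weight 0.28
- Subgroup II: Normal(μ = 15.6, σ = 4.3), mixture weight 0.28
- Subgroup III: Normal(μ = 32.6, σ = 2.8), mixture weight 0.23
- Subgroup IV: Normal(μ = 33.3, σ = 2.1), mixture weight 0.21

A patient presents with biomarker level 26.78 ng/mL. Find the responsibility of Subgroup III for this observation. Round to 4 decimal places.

By Bayes' theorem, P(k | x) = π_k f_k(x) / Σ_j π_j f_j(x).
Evaluate each component's likelihood at the observed value:
  f_I = (1/(1.4·√(2π)))·exp(−(26.78−11.1)²/(2·1.4²)) = 0.284959·exp(-62.72000) = 1.64374e-28
  f_II = (1/(4.3·√(2π)))·exp(−(26.78−15.6)²/(2·4.3²)) = 0.092777·exp(-3.38000) = 0.00315883
  f_III = (1/(2.8·√(2π)))·exp(−(26.78−32.6)²/(2·2.8²)) = 0.142479·exp(-2.16023) = 0.0164277
  f_IV = (1/(2.1·√(2π)))·exp(−(26.78−33.3)²/(2·2.1²)) = 0.189973·exp(-4.81977) = 0.00153282
Prior × likelihood for each component:
  π_I·f_I = 0.28 × 1.64374e-28 = 4.60246e-29
  π_II·f_II = 0.28 × 0.00315883 = 0.000884472
  π_III·f_III = 0.23 × 0.0164277 = 0.00377837
  π_IV·f_IV = 0.21 × 0.00153282 = 0.000321891
Marginal: 4.60246e-29 + 0.000884472 + 0.00377837 + 0.000321891 = 0.00498473
Responsibility of Subgroup III: 0.00377837 / 0.00498473 ≈ 0.7580

0.7580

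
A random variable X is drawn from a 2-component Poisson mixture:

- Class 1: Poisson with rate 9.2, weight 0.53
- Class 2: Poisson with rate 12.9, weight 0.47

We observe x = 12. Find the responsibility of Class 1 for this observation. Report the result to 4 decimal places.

Posterior ∝ prior × likelihood, so P(k | x) ∝ π_k f_k(x); normalise over all components.
Component likelihoods at x = 12:
  L_1 = 0.0775546
  L_2 = 0.110749
Multiply by the mixture weights:
  π_1·L_1 = 0.53 × 0.0775546 = 0.041104
  π_2·L_2 = 0.47 × 0.110749 = 0.0520521
Normaliser: 0.041104 + 0.0520521 = 0.0931561
P(Class 1 | 12) = 0.041104 / 0.0931561 ≈ 0.4412

0.4412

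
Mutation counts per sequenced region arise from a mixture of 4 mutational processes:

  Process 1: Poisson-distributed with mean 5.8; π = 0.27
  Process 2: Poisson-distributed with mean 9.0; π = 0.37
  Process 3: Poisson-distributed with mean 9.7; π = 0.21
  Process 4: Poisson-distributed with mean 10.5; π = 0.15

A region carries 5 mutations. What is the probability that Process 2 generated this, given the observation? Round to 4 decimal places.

0.2781

By Bayes' theorem, P(k | x) = π_k f_k(x) / Σ_j π_j f_j(x).
Poisson probabilities:
  p_1 = 0.165596
  p_2 = 0.0607269
  p_3 = 0.0438552
  p_4 = 0.0292869
Weight by the priors:
  π_1·p_1 = 0.27 × 0.165596 = 0.044711
  π_2·p_2 = 0.37 × 0.0607269 = 0.0224689
  π_3·p_3 = 0.21 × 0.0438552 = 0.00920959
  π_4·p_4 = 0.15 × 0.0292869 = 0.00439303
Evidence: 0.044711 + 0.0224689 + 0.00920959 + 0.00439303 = 0.0807826
P(Process 2 | the observation) ≈ 0.2781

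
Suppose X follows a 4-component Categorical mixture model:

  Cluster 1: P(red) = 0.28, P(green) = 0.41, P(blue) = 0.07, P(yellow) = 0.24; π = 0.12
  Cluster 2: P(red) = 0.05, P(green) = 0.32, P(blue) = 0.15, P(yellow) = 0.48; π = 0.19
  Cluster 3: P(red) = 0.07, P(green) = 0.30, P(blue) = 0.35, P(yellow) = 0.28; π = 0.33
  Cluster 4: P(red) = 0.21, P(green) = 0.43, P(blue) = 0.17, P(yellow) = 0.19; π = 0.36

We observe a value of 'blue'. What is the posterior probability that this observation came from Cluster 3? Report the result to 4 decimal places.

0.5407

Apply Bayes' rule: the posterior for each component is proportional to its prior times its likelihood at x.
Evaluate each component's likelihood at the observed value:
  p_1 = 0.07
  p_2 = 0.15
  p_3 = 0.35
  p_4 = 0.17
Prior × likelihood for each component:
  π_1·p_1 = 0.12 × 0.07 = 0.0084
  π_2·p_2 = 0.19 × 0.15 = 0.0285
  π_3·p_3 = 0.33 × 0.35 = 0.1155
  π_4·p_4 = 0.36 × 0.17 = 0.0612
Sum: 0.0084 + 0.0285 + 0.1155 + 0.0612 = 0.2136
P(Cluster 3 | data) = 0.1155 / 0.2136 ≈ 0.5407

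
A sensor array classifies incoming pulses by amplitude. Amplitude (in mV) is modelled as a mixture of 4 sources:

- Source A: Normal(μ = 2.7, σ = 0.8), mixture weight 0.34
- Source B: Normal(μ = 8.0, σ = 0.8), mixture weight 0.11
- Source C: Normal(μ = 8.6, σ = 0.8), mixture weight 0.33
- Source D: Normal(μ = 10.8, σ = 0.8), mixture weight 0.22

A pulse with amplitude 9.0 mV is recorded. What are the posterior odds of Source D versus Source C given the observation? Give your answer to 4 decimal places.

Only the two components matter; the odds are (P(Z=i) f_i(x)) / (P(Z=j) f_j(x)).
Normal densities:
  f_A = 1.70333e-14
  f_B = 0.228311
  f_C = 0.440082
  f_D = 0.0396746
Odds = (0.22/0.33) × (0.0396746/0.440082) = 0.666667 × 0.0901527 ≈ 0.0601

0.0601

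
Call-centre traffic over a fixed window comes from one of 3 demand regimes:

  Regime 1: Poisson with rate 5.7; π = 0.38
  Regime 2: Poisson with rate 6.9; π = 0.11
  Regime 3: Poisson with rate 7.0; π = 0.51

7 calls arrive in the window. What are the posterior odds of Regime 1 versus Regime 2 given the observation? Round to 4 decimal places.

The posterior odds equal the prior odds times the likelihood ratio: (w_i/w_j)·(f_i(x)/f_j(x)).
Evaluate each component's likelihood at the observed value:
  f_1 = 0.129782
  f_2 = 0.148895
  f_3 = 0.149003
Odds = (0.38/0.11) × (0.129782/0.148895) = 3.45455 × 0.871633 ≈ 3.0111

3.0111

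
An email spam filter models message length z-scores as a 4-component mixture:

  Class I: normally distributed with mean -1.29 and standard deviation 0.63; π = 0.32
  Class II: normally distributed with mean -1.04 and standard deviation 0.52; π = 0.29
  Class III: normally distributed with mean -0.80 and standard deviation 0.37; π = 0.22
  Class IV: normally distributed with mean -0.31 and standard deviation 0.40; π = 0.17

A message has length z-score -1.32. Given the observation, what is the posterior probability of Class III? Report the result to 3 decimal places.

0.180

By Bayes' theorem, P(k | x) = π_k f_k(x) / Σ_j π_j f_j(x).
Normal densities:
  p_I = 0.632524
  p_II = 0.663662
  p_III = 0.401612
  p_IV = 0.0411529
Multiply by the mixture weights:
  π_I·p_I = 0.32 × 0.632524 = 0.202408
  π_II·p_II = 0.29 × 0.663662 = 0.192462
  π_III·p_III = 0.22 × 0.401612 = 0.0883547
  π_IV·p_IV = 0.17 × 0.0411529 = 0.006996
Normaliser: 0.202408 + 0.192462 + 0.0883547 + 0.006996 = 0.49022
P(Class III | x) ≈ 0.180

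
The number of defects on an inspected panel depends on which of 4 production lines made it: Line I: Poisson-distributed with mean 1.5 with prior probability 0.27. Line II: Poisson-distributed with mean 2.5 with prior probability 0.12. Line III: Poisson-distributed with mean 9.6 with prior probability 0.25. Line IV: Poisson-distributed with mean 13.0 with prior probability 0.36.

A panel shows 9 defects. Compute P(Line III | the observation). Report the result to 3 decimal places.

0.575

Apply Bayes' rule: the posterior for each component is proportional to its prior times its likelihood at x.
Poisson probabilities:
  p_I = e^(−1.5)·1.5^9/9! = 2.36383e-05
  p_II = e^(−2.5)·2.5^9/9! = 0.000862901
  p_III = e^(−9.6)·9.6^9/9! = 0.129256
  p_IV = e^(−13.0)·13.0^9/9! = 0.066054
Weight by the priors:
  w_I·p_I = 0.27 × 2.36383e-05 = 6.38235e-06
  w_II·p_II = 0.12 × 0.000862901 = 0.000103548
  w_III·p_III = 0.25 × 0.129256 = 0.032314
  w_IV·p_IV = 0.36 × 0.066054 = 0.0237794
Marginal: 6.38235e-06 + 0.000103548 + 0.032314 + 0.0237794 = 0.0562034
So the posterior for Line III is 0.032314 / 0.0562034 ≈ 0.575.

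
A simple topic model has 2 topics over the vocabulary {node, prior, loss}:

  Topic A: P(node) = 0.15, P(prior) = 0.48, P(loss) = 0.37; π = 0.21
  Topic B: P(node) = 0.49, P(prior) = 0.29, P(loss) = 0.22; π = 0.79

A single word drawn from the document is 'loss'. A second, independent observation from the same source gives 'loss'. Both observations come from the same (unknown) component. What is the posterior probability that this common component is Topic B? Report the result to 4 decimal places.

Posterior ∝ prior × likelihood, so P(k | x) ∝ P(Z=k) f_k(x); normalise over all components.
Since both observations come from the same component, the likelihood for component k is f_k(x₁)·f_k(x₂).
  f_A = [P(loss | comp) = 0.37] × [0.37] = 0.1369
  f_B = [P(loss | comp) = 0.22] × [0.22] = 0.0484
Unnormalised posteriors:
  P(Z=A)·f_A = 0.21 × 0.1369 = 0.028749
  P(Z=B)·f_B = 0.79 × 0.0484 = 0.038236
Normaliser: 0.028749 + 0.038236 = 0.066985
P(Topic B | x₁, x₂) ≈ 0.5708

0.5708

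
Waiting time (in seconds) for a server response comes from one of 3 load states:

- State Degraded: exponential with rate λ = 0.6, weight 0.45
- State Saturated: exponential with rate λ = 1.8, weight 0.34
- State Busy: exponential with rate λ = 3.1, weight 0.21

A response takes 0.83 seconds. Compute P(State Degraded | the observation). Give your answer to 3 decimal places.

P(component k | x) = P(Z=k)·f_k(x) / marginal(x), where marginal(x) = Σ_j P(Z=j)·f_j(x).
Exponential densities:
  p_Degraded = 0.6·e^(−0.6·0.83) = 0.6·e^(−0.4980) = 0.364647
  p_Saturated = 1.8·e^(−1.8·0.83) = 1.8·e^(−1.4940) = 0.404051
  p_Busy = 3.1·e^(−3.1·0.83) = 3.1·e^(−2.5730) = 0.236549
Multiply by the mixture weights:
  P(Z=Degraded)·p_Degraded = 0.45 × 0.364647 = 0.164091
  P(Z=Saturated)·p_Saturated = 0.34 × 0.404051 = 0.137377
  P(Z=Busy)·p_Busy = 0.21 × 0.236549 = 0.0496754
Normaliser: 0.164091 + 0.137377 + 0.0496754 = 0.351144
P(State Degraded | x) ≈ 0.467

0.467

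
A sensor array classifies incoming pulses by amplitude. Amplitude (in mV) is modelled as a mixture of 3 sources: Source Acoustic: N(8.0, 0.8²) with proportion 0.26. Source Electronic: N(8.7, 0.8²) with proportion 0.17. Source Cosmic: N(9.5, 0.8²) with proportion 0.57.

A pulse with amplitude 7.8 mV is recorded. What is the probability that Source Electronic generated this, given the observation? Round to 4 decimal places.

0.2247

Posterior ∝ prior × likelihood, so P(k | x) ∝ w_k f_k(x); normalise over all components.
Normal densities:
  f_Acoustic = 0.483335
  f_Electronic = 0.264846
  f_Cosmic = 0.0521512
Unnormalised posteriors:
  w_Acoustic·f_Acoustic = 0.26 × 0.483335 = 0.125667
  w_Electronic·f_Electronic = 0.17 × 0.264846 = 0.0450238
  w_Cosmic·f_Cosmic = 0.57 × 0.0521512 = 0.0297262
Evidence: 0.125667 + 0.0450238 + 0.0297262 = 0.200417
P(Source Electronic | x) = 0.0450238 / 0.200417 ≈ 0.2247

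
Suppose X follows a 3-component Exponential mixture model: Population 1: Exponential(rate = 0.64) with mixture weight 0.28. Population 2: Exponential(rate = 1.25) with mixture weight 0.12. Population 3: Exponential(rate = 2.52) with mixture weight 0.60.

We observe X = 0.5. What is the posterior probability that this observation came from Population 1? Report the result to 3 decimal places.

Apply Bayes' rule: the posterior for each component is proportional to its prior times its likelihood at x.
Component likelihoods at x = 0.5:
  p_1 = 0.64·e^(−0.64·0.5) = 0.64·e^(−0.3200) = 0.464735
  p_2 = 1.25·e^(−1.25·0.5) = 1.25·e^(−0.6250) = 0.669077
  p_3 = 2.52·e^(−2.52·0.5) = 2.52·e^(−1.2600) = 0.714808
Weight by the priors:
  w_1·p_1 = 0.28 × 0.464735 = 0.130126
  w_2·p_2 = 0.12 × 0.669077 = 0.0802892
  w_3·p_3 = 0.60 × 0.714808 = 0.428885
Sum: 0.130126 + 0.0802892 + 0.428885 = 0.6393
P(Population 1 | 0.5) = 0.130126 / 0.6393 ≈ 0.204

0.204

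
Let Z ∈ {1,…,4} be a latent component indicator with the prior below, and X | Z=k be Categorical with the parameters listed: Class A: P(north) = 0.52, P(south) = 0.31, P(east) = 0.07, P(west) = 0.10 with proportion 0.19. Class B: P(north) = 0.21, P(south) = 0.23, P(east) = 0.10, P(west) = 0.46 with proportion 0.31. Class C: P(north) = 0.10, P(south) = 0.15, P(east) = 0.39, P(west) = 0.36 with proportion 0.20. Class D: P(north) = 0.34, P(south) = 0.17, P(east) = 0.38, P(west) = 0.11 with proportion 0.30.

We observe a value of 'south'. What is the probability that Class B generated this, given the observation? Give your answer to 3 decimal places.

0.338

P(component k | x) = w_k·f_k(x) / marginal(x), where marginal(x) = Σ_j w_j·f_j(x).
Evaluate each component's likelihood at the observed value:
  L_A = 0.31
  L_B = 0.23
  L_C = 0.15
  L_D = 0.17
Prior × likelihood for each component:
  w_A·L_A = 0.19 × 0.31 = 0.0589
  w_B·L_B = 0.31 × 0.23 = 0.0713
  w_C·L_C = 0.20 × 0.15 = 0.03
  w_D·L_D = 0.30 × 0.17 = 0.051
Denominator: 0.0589 + 0.0713 + 0.03 + 0.051 = 0.2112
P(Class B | 'south') ≈ 0.338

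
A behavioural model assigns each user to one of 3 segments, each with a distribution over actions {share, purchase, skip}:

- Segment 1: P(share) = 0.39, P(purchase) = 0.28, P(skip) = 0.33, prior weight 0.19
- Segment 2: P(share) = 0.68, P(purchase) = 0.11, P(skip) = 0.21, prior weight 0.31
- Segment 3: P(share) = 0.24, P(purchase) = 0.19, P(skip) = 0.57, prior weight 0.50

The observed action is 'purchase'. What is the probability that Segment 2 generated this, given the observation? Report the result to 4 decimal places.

Posterior ∝ prior × likelihood, so P(k | x) ∝ π_k f_k(x); normalise over all components.
Component likelihoods at x = 'purchase':
  L_1 = P(purchase | comp) = 0.28
  L_2 = P(purchase | comp) = 0.11
  L_3 = P(purchase | comp) = 0.19
Multiply by the mixture weights:
  π_1·L_1 = 0.19 × 0.28 = 0.0532
  π_2·L_2 = 0.31 × 0.11 = 0.0341
  π_3·L_3 = 0.50 × 0.19 = 0.095
Denominator: 0.0532 + 0.0341 + 0.095 = 0.1823
P(Segment 2 | data) = 0.0341 / 0.1823 ≈ 0.1871

0.1871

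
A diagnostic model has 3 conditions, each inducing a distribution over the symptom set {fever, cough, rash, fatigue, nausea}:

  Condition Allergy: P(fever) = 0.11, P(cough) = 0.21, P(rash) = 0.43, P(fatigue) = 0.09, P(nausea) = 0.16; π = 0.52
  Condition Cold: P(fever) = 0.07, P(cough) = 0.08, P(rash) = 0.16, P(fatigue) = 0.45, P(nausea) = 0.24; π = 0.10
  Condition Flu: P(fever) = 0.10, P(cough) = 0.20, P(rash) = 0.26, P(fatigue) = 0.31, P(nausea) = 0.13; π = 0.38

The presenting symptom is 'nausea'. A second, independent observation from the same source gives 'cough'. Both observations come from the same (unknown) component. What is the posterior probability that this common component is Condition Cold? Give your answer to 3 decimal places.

0.066

Apply Bayes' rule: the posterior for each component is proportional to its prior times its likelihood at x.
Since both observations come from the same component, the likelihood for component k is f_k(x₁)·f_k(x₂).
  L_Allergy = [0.16] × [0.21] = 0.0336
  L_Cold = [0.24] × [0.08] = 0.0192
  L_Flu = [0.13] × [0.2] = 0.026
Unnormalised posteriors:
  π_Allergy·L_Allergy = 0.52 × 0.0336 = 0.017472
  π_Cold·L_Cold = 0.10 × 0.0192 = 0.00192
  π_Flu·L_Flu = 0.38 × 0.026 = 0.00988
Sum: 0.017472 + 0.00192 + 0.00988 = 0.029272
Responsibility of Condition Cold: 0.00192 / 0.029272 ≈ 0.066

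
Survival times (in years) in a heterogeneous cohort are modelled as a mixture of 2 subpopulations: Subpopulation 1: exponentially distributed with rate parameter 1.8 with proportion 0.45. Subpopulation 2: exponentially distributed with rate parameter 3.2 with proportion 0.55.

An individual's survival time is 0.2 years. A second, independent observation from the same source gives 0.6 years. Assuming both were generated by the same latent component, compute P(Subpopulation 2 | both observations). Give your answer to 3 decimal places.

0.558

By Bayes' theorem, P(k | x) = w_k f_k(x) / Σ_j w_j f_j(x).
Since both observations come from the same component, the likelihood for component k is f_k(x₁)·f_k(x₂).
  p_1 = [1.8·e^(−1.8·0.2) = 1.8·e^(−0.3600) = 1.25582] × [0.611272] = 0.767646
  p_2 = [3.2·e^(−3.2·0.2) = 3.2·e^(−0.6400) = 1.68734] × [0.469142] = 0.791601
Multiply by the mixture weights:
  w_1·p_1 = 0.45 × 0.767646 = 0.345441
  w_2·p_2 = 0.55 × 0.791601 = 0.43538
Marginal: 0.345441 + 0.43538 = 0.780821
So the posterior for Subpopulation 2 is 0.43538 / 0.780821 ≈ 0.558.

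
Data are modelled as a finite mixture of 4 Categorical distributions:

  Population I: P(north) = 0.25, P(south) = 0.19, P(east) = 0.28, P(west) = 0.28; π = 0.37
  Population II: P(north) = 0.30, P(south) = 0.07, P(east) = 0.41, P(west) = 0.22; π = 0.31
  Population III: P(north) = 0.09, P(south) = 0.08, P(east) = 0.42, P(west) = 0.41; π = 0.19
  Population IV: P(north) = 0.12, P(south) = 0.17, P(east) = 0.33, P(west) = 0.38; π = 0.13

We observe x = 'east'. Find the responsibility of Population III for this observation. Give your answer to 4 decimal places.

0.2258

By Bayes' theorem, P(k | x) = π_k f_k(x) / Σ_j π_j f_j(x).
Categorical probabilities:
  f_I = 0.28
  f_II = 0.41
  f_III = 0.42
  f_IV = 0.33
Weight by the priors:
  π_I·f_I = 0.37 × 0.28 = 0.1036
  π_II·f_II = 0.31 × 0.41 = 0.1271
  π_III·f_III = 0.19 × 0.42 = 0.0798
  π_IV·f_IV = 0.13 × 0.33 = 0.0429
Evidence: 0.1036 + 0.1271 + 0.0798 + 0.0429 = 0.3534
P(Population III | data) = 0.0798 / 0.3534 ≈ 0.2258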